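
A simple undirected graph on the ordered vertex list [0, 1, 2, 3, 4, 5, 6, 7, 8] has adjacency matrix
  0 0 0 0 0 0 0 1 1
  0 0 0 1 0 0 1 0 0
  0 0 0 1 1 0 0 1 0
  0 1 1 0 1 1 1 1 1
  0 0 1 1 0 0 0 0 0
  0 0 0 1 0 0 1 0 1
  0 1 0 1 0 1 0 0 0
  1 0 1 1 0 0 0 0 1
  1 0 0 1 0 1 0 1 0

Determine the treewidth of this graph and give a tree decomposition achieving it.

Treewidth 2.
Bags: B1 = {3, 5, 8}  B2 = {3, 7, 8}  B3 = {2, 3, 7}  B4 = {3, 5, 6}  B5 = {0, 7, 8}  B6 = {1, 3, 6}  B7 = {2, 3, 4}
Tree: B1–B2, B2–B3, B1–B4, B2–B5, B4–B6, B3–B7

Every bag has size at most 3, so the width is 3 − 1 = 2 and tw(G) ≤ 2. On the other hand G contains the 3-clique {0, 7, 8}. A clique must lie in a single bag of any decomposition, so no decomposition can have width below 2. Combining the bounds, tw(G) = 2.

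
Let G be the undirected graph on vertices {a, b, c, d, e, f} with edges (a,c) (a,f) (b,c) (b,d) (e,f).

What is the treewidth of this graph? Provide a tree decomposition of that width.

The largest bag has 2 vertices, giving width 1; this decomposition certifies tw(G) ≤ 1. G has an edge, so its treewidth is at least 1. Therefore the treewidth is 1.

Treewidth 1.
One such decomposition:
Bags: B1 = {e, f}  B2 = {a, f}  B3 = {a, c}  B4 = {b, c}  B5 = {b, d}
Tree: B1–B2, B2–B3, B3–B4, B4–B5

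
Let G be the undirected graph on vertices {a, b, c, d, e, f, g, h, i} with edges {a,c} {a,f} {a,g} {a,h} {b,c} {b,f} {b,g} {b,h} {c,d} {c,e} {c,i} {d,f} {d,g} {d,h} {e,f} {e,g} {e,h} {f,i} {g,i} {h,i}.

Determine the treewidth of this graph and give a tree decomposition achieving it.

Treewidth 4.
One optimal decomposition is:
Bags: B1 = {a, c, f, g, h}  B2 = {c, d, f, g, h}  B3 = {c, e, f, g, h}  B4 = {b, c, f, g, h}  B5 = {c, f, g, h, i}
Tree: B1–B2, B2–B3, B3–B4, B4–B5

Each bag holds 5 vertices, so the decomposition has width 4, which upper-bounds the treewidth. For the lower bound: the 5 vertex sets {a,h}, {d,f}, {c,e}, {g}, {b} are disjoint, each induces a connected subgraph, and every pair is joined by at least one edge of G. Contracting each set to a single vertex therefore yields K_{5} as a minor, and since treewidth is minor-monotone, tw(G) ≥ tw(K_{5}) = 4. Therefore the treewidth is 4.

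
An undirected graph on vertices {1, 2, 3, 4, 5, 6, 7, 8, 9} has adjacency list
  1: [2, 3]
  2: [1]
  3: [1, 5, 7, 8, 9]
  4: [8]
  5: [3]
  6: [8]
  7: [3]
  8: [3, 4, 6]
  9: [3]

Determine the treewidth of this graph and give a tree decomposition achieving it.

Treewidth 1.
One such decomposition:
Bags: B1 = {3, 7}  B2 = {3, 9}  B3 = {3, 8}  B4 = {1, 3}  B5 = {3, 5}  B6 = {6, 8}  B7 = {1, 2}  B8 = {4, 8}
Tree: B1–B2, B1–B3, B2–B4, B1–B5, B3–B6, B4–B7, B3–B8

Each bag holds 2 vertices, so the decomposition has width 1, which upper-bounds the treewidth. Since G has at least one edge (e.g. 3–7), it is not an edgeless graph, so tw(G) ≥ 1. Therefore the treewidth is 1.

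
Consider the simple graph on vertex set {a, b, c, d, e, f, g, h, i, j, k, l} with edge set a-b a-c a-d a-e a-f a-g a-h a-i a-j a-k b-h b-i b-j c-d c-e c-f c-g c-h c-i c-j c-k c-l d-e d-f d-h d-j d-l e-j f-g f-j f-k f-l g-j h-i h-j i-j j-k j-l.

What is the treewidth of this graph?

A width-4 tree decomposition is:
Bags: B1 = {a, c, d, h, j}  B2 = {a, c, d, f, j}  B3 = {a, c, h, i, j}  B4 = {a, c, d, e, j}  B5 = {a, c, f, g, j}  B6 = {a, c, f, j, k}  B7 = {a, b, h, i, j}  B8 = {c, d, f, j, l}
Tree: B1–B2, B1–B3, B2–B4, B2–B5, B2–B6, B3–B7, B2–B8
Each bag holds 5 vertices, so the decomposition has width 4, which upper-bounds the treewidth. Conversely, {a, c, d, e, j} is a clique of size 5, and the vertices of any clique must share a bag in every tree decomposition; so some bag has ≥ 5 vertices and tw(G) ≥ 4. Hence tw(G) = 4 exactly.

4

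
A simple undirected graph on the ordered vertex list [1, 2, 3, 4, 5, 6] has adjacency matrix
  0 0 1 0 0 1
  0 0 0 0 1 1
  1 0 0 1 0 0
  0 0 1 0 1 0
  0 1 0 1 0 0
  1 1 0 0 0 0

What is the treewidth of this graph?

2

A width-2 tree decomposition is:
Bags: B1 = {1, 3, 6}  B2 = {2, 3, 6}  B3 = {2, 3, 5}  B4 = {3, 4, 5}
Tree: B1–B2, B2–B3, B3–B4
Every bag has size at most 3, so the width is 3 − 1 = 2 and tw(G) ≤ 2. Since 3–1–6–2–5–4–3 is a cycle in G, G is not acyclic. Forests are exactly the graphs of treewidth ≤ 1, so tw(G) ≥ 2. Combining the bounds, tw(G) = 2.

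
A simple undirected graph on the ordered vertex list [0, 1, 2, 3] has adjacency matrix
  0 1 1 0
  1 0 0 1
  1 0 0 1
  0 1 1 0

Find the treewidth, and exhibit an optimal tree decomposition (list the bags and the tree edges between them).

Each bag holds 3 vertices, so the decomposition has width 2, which upper-bounds the treewidth. For the lower bound, G contains the cycle 3–1–0–2–3, so G is not a forest; only forests have treewidth ≤ 1, hence tw(G) ≥ 2. Therefore the treewidth is 2.

Treewidth 2.
One such decomposition:
Bags: B1 = {0, 1, 3}  B2 = {0, 2, 3}
Tree: B1–B2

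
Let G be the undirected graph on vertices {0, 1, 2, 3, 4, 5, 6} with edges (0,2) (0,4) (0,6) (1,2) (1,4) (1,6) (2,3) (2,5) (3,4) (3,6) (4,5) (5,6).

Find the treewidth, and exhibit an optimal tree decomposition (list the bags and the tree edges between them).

The largest bag has 4 vertices, giving width 3; this decomposition certifies tw(G) ≤ 3. For the lower bound: the 4 vertex sets {1,6}, {0,4}, {2}, {5} are disjoint, each induces a connected subgraph, and every pair is joined by at least one edge of G. Contracting each set to a single vertex therefore yields K_{4} as a minor, and since treewidth is minor-monotone, tw(G) ≥ tw(K_{4}) = 3. The upper and lower bounds meet at 3, so that is the treewidth.

Treewidth 3.
One such decomposition:
Bags: B1 = {1, 2, 4, 6}  B2 = {0, 2, 4, 6}  B3 = {2, 4, 5, 6}  B4 = {2, 3, 4, 6}
Tree: B1–B2, B2–B3, B3–B4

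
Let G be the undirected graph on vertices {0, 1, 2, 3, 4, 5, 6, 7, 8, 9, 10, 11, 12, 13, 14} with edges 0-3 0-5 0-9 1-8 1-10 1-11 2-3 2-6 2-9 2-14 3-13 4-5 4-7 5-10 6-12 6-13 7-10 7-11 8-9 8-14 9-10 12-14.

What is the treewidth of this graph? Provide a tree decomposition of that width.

The largest bag has 4 vertices, giving width 3; this decomposition certifies tw(G) ≤ 3. For the lower bound: the 4 vertex sets {6,12,13}, {3}, {2}, {0,8,9,14} are disjoint, each induces a connected subgraph, and every pair is joined by at least one edge of G. Contracting each set to a single vertex therefore yields K_{4} as a minor, and since treewidth is minor-monotone, tw(G) ≥ tw(K_{4}) = 3. Hence tw(G) = 3 exactly.

Treewidth 3.
Bags: B1 = {3, 6, 12, 13}  B2 = {2, 3, 6, 12}  B3 = {2, 3, 12, 14}  B4 = {0, 2, 3, 14}  B5 = {0, 2, 9, 14}  B6 = {0, 8, 9, 14}  B7 = {0, 5, 8, 9}  B8 = {5, 8, 9, 10}  B9 = {1, 5, 8, 10}  B10 = {1, 4, 5, 10}  B11 = {1, 4, 7, 10}  B12 = {1, 4, 7, 11}
Tree: B1–B2, B2–B3, B3–B4, B4–B5, B5–B6, B6–B7, B7–B8, B8–B9, B9–B10, B10–B11, B11–B12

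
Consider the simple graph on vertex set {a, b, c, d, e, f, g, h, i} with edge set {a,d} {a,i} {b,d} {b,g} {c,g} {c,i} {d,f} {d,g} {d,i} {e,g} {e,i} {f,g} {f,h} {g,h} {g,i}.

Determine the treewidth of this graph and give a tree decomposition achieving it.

Treewidth 2.
One optimal decomposition is:
Bags: B1 = {d, g, i}  B2 = {a, d, i}  B3 = {c, g, i}  B4 = {b, d, g}  B5 = {d, f, g}  B6 = {e, g, i}  B7 = {f, g, h}
Tree: B1–B2, B1–B3, B1–B4, B4–B5, B3–B6, B5–B7

Every bag has size at most 3, so the width is 3 − 1 = 2 and tw(G) ≤ 2. For the lower bound, the 3 vertices {d, f, g} are pairwise adjacent, and any tree decomposition puts a clique entirely inside one bag — forcing width ≥ 2. Hence tw(G) = 2 exactly.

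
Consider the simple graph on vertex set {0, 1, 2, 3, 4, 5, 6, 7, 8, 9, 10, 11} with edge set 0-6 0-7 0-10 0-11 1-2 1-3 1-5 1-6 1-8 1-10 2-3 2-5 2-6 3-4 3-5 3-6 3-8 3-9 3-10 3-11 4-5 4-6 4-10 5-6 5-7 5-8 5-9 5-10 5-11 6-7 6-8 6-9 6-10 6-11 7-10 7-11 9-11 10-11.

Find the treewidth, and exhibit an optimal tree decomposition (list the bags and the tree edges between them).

Every bag has size at most 5, so the width is 5 − 1 = 4 and tw(G) ≤ 4. Conversely, {0, 6, 7, 10, 11} is a clique of size 5, and the vertices of any clique must share a bag in every tree decomposition; so some bag has ≥ 5 vertices and tw(G) ≥ 4. Combining the bounds, tw(G) = 4.

Treewidth 4.
Bags: B1 = {3, 5, 6, 10, 11}  B2 = {3, 4, 5, 6, 10}  B3 = {5, 6, 7, 10, 11}  B4 = {1, 3, 5, 6, 10}  B5 = {1, 2, 3, 5, 6}  B6 = {3, 5, 6, 9, 11}  B7 = {1, 3, 5, 6, 8}  B8 = {0, 6, 7, 10, 11}
Tree: B1–B2, B1–B3, B2–B4, B4–B5, B1–B6, B5–B7, B3–B8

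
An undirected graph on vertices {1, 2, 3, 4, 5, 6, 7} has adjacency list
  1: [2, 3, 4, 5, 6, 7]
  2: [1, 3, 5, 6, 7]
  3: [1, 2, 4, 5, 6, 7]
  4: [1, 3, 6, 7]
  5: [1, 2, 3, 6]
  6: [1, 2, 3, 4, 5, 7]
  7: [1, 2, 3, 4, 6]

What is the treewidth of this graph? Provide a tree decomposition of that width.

Every bag has size at most 5, so the width is 5 − 1 = 4 and tw(G) ≤ 4. On the other hand G contains the 5-clique {1, 2, 3, 5, 6}. A clique must lie in a single bag of any decomposition, so no decomposition can have width below 4. Combining the bounds, tw(G) = 4.

Treewidth 4.
One optimal decomposition is:
Bags: B1 = {1, 3, 4, 6, 7}  B2 = {1, 2, 3, 6, 7}  B3 = {1, 2, 3, 5, 6}
Tree: B1–B2, B2–B3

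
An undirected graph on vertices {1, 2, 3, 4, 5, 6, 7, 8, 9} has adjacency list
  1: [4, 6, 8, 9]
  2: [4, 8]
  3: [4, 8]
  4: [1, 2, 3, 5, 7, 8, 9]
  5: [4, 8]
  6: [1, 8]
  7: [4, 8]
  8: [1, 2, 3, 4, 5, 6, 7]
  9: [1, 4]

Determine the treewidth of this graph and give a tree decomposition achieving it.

The largest bag has 3 vertices, giving width 2; this decomposition certifies tw(G) ≤ 2. On the other hand G contains the 3-clique {1, 4, 8}. A clique must lie in a single bag of any decomposition, so no decomposition can have width below 2. The upper and lower bounds meet at 2, so that is the treewidth.

Treewidth 2.
One such decomposition:
Bags: B1 = {1, 4, 8}  B2 = {1, 6, 8}  B3 = {3, 4, 8}  B4 = {4, 5, 8}  B5 = {4, 7, 8}  B6 = {1, 4, 9}  B7 = {2, 4, 8}
Tree: B1–B2, B1–B3, B1–B4, B1–B5, B1–B6, B1–B7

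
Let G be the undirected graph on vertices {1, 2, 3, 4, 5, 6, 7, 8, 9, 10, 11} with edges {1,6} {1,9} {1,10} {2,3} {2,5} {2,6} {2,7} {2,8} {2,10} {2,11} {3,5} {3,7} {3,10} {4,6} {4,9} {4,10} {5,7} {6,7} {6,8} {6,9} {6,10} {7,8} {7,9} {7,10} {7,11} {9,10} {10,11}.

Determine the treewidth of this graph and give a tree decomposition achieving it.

Treewidth 3.
Bags: B1 = {2, 6, 7, 10}  B2 = {6, 7, 9, 10}  B3 = {2, 3, 7, 10}  B4 = {4, 6, 9, 10}  B5 = {2, 3, 5, 7}  B6 = {2, 7, 10, 11}  B7 = {1, 6, 9, 10}  B8 = {2, 6, 7, 8}
Tree: B1–B2, B1–B3, B2–B4, B3–B5, B3–B6, B4–B7, B1–B8

Every bag has size at most 4, so the width is 4 − 1 = 3 and tw(G) ≤ 3. Conversely, {1, 6, 9, 10} is a clique of size 4, and the vertices of any clique must share a bag in every tree decomposition; so some bag has ≥ 4 vertices and tw(G) ≥ 3. Combining the bounds, tw(G) = 3.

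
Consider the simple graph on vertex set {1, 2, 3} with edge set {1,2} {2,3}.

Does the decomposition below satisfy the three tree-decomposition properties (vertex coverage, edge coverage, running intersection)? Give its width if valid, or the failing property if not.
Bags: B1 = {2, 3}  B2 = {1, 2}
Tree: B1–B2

Yes; width 1.

Vertex coverage: the bags together contain {1, 2, 3}, the full vertex set. Edge coverage: each edge of G has both endpoints in at least one bag. Running intersection: for every vertex, the bags containing it form a connected subtree. All three properties hold, so this is a valid tree decomposition of width max|bag| − 1 = 1, and hence tw(G) ≤ 1.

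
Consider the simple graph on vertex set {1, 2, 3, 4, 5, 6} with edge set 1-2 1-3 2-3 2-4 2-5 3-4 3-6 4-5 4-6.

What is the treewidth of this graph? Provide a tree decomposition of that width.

The largest bag has 3 vertices, giving width 2; this decomposition certifies tw(G) ≤ 2. For the lower bound, the 3 vertices {1, 2, 3} are pairwise adjacent, and any tree decomposition puts a clique entirely inside one bag — forcing width ≥ 2. Therefore the treewidth is 2.

Treewidth 2.
One such decomposition:
Bags: B1 = {2, 4, 5}  B2 = {2, 3, 4}  B3 = {1, 2, 3}  B4 = {3, 4, 6}
Tree: B1–B2, B2–B3, B2–B4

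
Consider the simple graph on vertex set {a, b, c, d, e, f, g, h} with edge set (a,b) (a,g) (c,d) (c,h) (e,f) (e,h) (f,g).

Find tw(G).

1

A width-1 tree decomposition is:
Bags: B1 = {c, d}  B2 = {c, h}  B3 = {e, h}  B4 = {e, f}  B5 = {f, g}  B6 = {a, g}  B7 = {a, b}
Tree: B1–B2, B2–B3, B3–B4, B4–B5, B5–B6, B6–B7
Each bag holds 2 vertices, so the decomposition has width 1, which upper-bounds the treewidth. Since G has at least one edge (e.g. d–c), it is not an edgeless graph, so tw(G) ≥ 1. Therefore the treewidth is 1.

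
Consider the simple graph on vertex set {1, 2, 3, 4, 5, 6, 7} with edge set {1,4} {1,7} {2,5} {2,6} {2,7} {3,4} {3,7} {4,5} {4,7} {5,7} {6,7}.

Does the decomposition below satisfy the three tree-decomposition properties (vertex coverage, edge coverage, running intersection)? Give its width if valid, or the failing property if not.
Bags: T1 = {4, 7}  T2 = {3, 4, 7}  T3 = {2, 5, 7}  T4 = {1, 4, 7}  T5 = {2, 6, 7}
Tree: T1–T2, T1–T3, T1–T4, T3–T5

A tree decomposition must satisfy three properties: every vertex lies in some bag; for every edge, both endpoints lie together in some bag; and for every vertex, the bags containing it form a connected subtree. Here edge (5,4) lies in no bag, so the decomposition is invalid.

No — edge (5,4) lies in no bag.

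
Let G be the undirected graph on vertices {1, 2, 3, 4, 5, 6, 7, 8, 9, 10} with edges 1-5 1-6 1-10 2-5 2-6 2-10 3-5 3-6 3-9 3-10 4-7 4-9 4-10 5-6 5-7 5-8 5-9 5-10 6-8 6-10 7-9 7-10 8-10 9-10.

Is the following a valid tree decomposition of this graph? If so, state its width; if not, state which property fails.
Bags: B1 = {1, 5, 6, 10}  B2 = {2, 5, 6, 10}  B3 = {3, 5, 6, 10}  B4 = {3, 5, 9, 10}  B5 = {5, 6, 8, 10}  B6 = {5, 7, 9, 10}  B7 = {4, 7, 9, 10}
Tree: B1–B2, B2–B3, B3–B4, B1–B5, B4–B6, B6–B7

Checking the three conditions: (i) the bags cover all of {1, 2, 3, 4, 5, 6, 7, 8, 9, 10}; (ii) for each edge, some bag contains both endpoints; (iii) the bags containing any fixed vertex form a subtree. All hold, so the decomposition is valid with width 4 − 1 = 3.

Yes; width 3.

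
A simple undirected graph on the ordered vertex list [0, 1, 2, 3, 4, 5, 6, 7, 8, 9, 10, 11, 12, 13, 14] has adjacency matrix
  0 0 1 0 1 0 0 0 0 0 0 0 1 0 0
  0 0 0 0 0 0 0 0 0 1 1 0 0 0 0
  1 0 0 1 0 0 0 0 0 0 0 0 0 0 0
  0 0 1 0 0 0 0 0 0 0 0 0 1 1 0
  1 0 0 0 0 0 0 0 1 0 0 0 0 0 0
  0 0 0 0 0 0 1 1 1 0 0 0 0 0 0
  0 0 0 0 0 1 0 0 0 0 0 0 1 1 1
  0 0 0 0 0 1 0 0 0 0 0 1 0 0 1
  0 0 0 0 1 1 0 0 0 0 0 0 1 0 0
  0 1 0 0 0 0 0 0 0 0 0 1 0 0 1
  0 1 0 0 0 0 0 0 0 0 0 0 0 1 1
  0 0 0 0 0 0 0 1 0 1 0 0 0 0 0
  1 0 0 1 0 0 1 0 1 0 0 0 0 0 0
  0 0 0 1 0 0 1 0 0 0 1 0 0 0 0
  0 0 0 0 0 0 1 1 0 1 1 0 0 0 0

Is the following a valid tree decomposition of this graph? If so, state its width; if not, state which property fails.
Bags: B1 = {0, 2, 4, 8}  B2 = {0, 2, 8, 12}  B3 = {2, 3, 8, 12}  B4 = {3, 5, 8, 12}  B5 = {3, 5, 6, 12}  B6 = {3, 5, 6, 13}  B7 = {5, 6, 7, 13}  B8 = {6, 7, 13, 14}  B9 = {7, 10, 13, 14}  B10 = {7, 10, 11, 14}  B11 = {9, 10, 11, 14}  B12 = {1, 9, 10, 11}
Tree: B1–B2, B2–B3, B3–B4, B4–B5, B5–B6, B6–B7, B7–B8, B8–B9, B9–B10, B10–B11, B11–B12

Yes; width 3.

Checking the three conditions: (i) the bags cover all of {0, 1, 2, 3, 4, 5, 6, 7, 8, 9, 10, 11, 12, 13, 14}; (ii) for each edge, some bag contains both endpoints; (iii) the bags containing any fixed vertex form a subtree. All hold, so the decomposition is valid with width 4 − 1 = 3.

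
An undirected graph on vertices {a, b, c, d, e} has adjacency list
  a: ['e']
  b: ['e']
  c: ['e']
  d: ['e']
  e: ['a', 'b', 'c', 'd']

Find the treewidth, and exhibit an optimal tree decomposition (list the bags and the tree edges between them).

The largest bag has 2 vertices, giving width 1; this decomposition certifies tw(G) ≤ 1. G has an edge, so its treewidth is at least 1. The upper and lower bounds meet at 1, so that is the treewidth.

Treewidth 1.
One optimal decomposition is:
Bags: B1 = {a, e}  B2 = {c, e}  B3 = {b, e}  B4 = {d, e}
Tree: B1–B2, B2–B3, B3–B4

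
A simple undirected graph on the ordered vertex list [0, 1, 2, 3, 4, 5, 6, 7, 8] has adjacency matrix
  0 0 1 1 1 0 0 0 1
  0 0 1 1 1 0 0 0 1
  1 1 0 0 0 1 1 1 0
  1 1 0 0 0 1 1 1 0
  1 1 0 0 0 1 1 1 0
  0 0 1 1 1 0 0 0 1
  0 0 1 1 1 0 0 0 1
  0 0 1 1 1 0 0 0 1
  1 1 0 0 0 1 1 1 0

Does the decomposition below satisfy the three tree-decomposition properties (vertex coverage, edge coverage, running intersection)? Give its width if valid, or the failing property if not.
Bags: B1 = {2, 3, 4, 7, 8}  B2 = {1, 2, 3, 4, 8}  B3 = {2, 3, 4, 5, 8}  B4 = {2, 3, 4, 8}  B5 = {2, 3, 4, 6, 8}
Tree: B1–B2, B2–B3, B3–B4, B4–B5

No — vertex 0 appears in no bag.

A tree decomposition must satisfy three properties: every vertex lies in some bag; for every edge, both endpoints lie together in some bag; and for every vertex, the bags containing it form a connected subtree. Here vertex 0 appears in no bag, so the decomposition is invalid.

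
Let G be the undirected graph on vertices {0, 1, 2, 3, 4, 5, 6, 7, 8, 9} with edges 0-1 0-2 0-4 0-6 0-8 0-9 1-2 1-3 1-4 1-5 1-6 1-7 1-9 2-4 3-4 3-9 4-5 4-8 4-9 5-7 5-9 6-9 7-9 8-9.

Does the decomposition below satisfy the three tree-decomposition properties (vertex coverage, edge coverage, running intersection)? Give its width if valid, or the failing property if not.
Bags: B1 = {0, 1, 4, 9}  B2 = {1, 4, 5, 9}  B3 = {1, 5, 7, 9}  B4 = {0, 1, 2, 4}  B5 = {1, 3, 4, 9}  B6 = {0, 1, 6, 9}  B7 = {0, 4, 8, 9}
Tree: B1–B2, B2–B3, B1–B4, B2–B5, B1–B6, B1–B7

Yes; width 3.

Every vertex of G appears in some bag (union = {0, 1, 2, 3, 4, 5, 6, 7, 8, 9}); every edge is covered by a bag; and for each vertex v the set of bags containing v is connected in the bag tree. The decomposition is therefore valid. The largest bag has 4 vertices, so the width is 3.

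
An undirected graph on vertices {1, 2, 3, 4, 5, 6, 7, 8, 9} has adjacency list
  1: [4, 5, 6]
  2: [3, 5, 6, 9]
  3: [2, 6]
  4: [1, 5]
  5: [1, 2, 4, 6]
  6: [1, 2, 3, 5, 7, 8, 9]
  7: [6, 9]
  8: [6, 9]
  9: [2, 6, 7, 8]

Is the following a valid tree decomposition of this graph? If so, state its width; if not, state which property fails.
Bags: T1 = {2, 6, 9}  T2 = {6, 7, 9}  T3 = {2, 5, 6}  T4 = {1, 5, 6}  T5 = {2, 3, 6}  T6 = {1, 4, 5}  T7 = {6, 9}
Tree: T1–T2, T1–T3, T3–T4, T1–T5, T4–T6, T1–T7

A tree decomposition must satisfy three properties: every vertex lies in some bag; for every edge, both endpoints lie together in some bag; and for every vertex, the bags containing it form a connected subtree. Here vertex 8 appears in no bag, so the decomposition is invalid.

No — vertex 8 appears in no bag.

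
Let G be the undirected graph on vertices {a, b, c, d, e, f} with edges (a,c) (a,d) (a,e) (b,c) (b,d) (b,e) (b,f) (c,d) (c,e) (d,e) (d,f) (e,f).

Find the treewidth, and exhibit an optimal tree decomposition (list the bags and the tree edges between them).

Treewidth 3.
One such decomposition:
Bags: B1 = {a, c, d, e}  B2 = {b, c, d, e}  B3 = {b, d, e, f}
Tree: B1–B2, B2–B3

Every bag has size at most 4, so the width is 4 − 1 = 3 and tw(G) ≤ 3. For the lower bound, the 4 vertices {a, c, d, e} are pairwise adjacent, and any tree decomposition puts a clique entirely inside one bag — forcing width ≥ 3. The upper and lower bounds meet at 3, so that is the treewidth.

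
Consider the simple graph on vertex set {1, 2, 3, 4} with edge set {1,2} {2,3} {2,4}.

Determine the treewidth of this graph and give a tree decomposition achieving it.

Treewidth 1.
Bags: B1 = {1, 2}  B2 = {2, 4}  B3 = {2, 3}
Tree: B1–B2, B1–B3

Each bag holds 2 vertices, so the decomposition has width 1, which upper-bounds the treewidth. G has an edge, so its treewidth is at least 1. The upper and lower bounds meet at 1, so that is the treewidth.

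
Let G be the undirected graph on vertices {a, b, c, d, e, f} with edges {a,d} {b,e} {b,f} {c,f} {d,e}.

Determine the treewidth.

1

A width-1 tree decomposition is:
Bags: B1 = {b, e}  B2 = {b, f}  B3 = {d, e}  B4 = {c, f}  B5 = {a, d}
Tree: B1–B2, B1–B3, B2–B4, B3–B5
The largest bag has 2 vertices, giving width 1; this decomposition certifies tw(G) ≤ 1. Since G has at least one edge (e.g. e–b), it is not an edgeless graph, so tw(G) ≥ 1. The upper and lower bounds meet at 1, so that is the treewidth.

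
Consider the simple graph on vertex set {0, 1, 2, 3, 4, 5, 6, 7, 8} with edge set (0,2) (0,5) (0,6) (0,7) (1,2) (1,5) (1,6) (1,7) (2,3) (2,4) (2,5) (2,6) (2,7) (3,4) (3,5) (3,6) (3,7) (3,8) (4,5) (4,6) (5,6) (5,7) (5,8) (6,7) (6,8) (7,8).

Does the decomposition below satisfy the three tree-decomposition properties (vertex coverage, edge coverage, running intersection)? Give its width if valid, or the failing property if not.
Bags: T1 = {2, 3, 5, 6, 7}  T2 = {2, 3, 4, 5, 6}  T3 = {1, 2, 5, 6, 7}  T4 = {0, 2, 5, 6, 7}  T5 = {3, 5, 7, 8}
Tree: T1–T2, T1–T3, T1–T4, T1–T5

A tree decomposition must satisfy three properties: every vertex lies in some bag; for every edge, both endpoints lie together in some bag; and for every vertex, the bags containing it form a connected subtree. Here edge (6,8) lies in no bag, so the decomposition is invalid.

No — edge (6,8) lies in no bag.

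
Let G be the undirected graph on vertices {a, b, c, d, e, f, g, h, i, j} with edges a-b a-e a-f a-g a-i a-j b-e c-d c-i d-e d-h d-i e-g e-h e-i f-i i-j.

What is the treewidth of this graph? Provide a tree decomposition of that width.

Every bag has size at most 3, so the width is 3 − 1 = 2 and tw(G) ≤ 2. On the other hand G contains the 3-clique {a, e, g}. A clique must lie in a single bag of any decomposition, so no decomposition can have width below 2. Hence tw(G) = 2 exactly.

Treewidth 2.
One such decomposition:
Bags: B1 = {a, e, i}  B2 = {a, e, g}  B3 = {a, f, i}  B4 = {a, i, j}  B5 = {a, b, e}  B6 = {d, e, i}  B7 = {c, d, i}  B8 = {d, e, h}
Tree: B1–B2, B1–B3, B1–B4, B2–B5, B1–B6, B6–B7, B6–B8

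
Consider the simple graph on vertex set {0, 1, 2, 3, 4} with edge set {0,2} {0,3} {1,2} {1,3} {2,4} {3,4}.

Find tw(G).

2

A width-2 tree decomposition is:
Bags: B1 = {1, 2, 3}  B2 = {0, 2, 3}  B3 = {2, 3, 4}
Tree: B1–B2, B2–B3
Every bag has size at most 3, so the width is 3 − 1 = 2 and tw(G) ≤ 2. Since 1–2–0–3–1 is a cycle in G, G is not acyclic. Forests are exactly the graphs of treewidth ≤ 1, so tw(G) ≥ 2. Therefore the treewidth is 2.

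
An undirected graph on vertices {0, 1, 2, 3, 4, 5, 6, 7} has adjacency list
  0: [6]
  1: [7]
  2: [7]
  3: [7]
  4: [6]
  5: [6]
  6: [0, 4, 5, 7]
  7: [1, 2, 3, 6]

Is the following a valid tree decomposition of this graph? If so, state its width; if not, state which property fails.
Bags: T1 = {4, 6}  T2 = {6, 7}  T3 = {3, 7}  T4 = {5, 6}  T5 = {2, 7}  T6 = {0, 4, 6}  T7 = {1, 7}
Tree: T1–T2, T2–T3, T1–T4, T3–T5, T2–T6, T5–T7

No — bags containing vertex 4 are not connected in the tree.

A tree decomposition must satisfy three properties: every vertex lies in some bag; for every edge, both endpoints lie together in some bag; and for every vertex, the bags containing it form a connected subtree. Here bags containing vertex 4 are not connected in the tree, so the decomposition is invalid.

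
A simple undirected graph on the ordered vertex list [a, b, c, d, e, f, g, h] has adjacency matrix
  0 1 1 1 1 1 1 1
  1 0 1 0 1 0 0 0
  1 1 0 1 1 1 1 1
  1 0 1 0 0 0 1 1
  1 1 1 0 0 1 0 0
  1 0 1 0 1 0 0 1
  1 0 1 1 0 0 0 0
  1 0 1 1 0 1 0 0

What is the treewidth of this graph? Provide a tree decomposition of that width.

Treewidth 3.
Bags: B1 = {a, c, d, h}  B2 = {a, c, d, g}  B3 = {a, c, f, h}  B4 = {a, c, e, f}  B5 = {a, b, c, e}
Tree: B1–B2, B1–B3, B3–B4, B4–B5

Each bag holds 4 vertices, so the decomposition has width 3, which upper-bounds the treewidth. For the lower bound, the 4 vertices {a, c, d, g} are pairwise adjacent, and any tree decomposition puts a clique entirely inside one bag — forcing width ≥ 3. Therefore the treewidth is 3.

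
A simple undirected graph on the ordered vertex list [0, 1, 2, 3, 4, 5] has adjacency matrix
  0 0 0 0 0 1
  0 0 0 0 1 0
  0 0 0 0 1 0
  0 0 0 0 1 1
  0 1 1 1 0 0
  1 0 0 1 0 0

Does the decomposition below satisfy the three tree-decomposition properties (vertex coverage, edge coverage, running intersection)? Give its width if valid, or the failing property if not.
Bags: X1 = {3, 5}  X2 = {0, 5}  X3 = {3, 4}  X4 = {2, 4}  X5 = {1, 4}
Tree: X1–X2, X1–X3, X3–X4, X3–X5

Yes; width 1.

Vertex coverage: the bags together contain {0, 1, 2, 3, 4, 5}, the full vertex set. Edge coverage: each edge of G has both endpoints in at least one bag. Running intersection: for every vertex, the bags containing it form a connected subtree. All three properties hold, so this is a valid tree decomposition of width max|bag| − 1 = 1, and hence tw(G) ≤ 1.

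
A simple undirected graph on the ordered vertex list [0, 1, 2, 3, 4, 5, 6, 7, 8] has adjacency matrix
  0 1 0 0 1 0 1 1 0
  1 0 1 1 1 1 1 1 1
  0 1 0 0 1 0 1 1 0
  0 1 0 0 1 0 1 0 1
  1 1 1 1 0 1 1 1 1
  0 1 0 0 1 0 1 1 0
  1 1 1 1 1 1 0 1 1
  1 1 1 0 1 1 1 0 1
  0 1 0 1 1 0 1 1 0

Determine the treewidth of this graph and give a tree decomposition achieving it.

Treewidth 4.
One such decomposition:
Bags: B1 = {1, 4, 5, 6, 7}  B2 = {1, 2, 4, 6, 7}  B3 = {1, 4, 6, 7, 8}  B4 = {0, 1, 4, 6, 7}  B5 = {1, 3, 4, 6, 8}
Tree: B1–B2, B2–B3, B2–B4, B3–B5

Each bag holds 5 vertices, so the decomposition has width 4, which upper-bounds the treewidth. For the lower bound, the 5 vertices {1, 3, 4, 6, 8} are pairwise adjacent, and any tree decomposition puts a clique entirely inside one bag — forcing width ≥ 4. Therefore the treewidth is 4.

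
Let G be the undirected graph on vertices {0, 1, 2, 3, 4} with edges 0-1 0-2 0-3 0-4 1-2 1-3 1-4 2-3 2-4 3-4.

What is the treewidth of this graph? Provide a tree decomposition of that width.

With just one bag of size 5, the width is 5 − 1 = 4, so tw(G) ≤ 4. For the lower bound, the 5 vertices {0, 1, 2, 3, 4} are pairwise adjacent, and any tree decomposition puts a clique entirely inside one bag — forcing width ≥ 4. Combining the bounds, tw(G) = 4.

Treewidth 4.
One optimal decomposition is:
Bags: B1 = {0, 1, 2, 3, 4}
Tree: (single bag)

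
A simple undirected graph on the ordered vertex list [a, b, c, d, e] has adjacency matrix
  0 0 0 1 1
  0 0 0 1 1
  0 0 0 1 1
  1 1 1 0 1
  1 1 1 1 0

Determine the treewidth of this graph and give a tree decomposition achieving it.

Treewidth 2.
Bags: B1 = {b, d, e}  B2 = {c, d, e}  B3 = {a, d, e}
Tree: B1–B2, B1–B3

The largest bag has 3 vertices, giving width 2; this decomposition certifies tw(G) ≤ 2. Conversely, {c, d, e} is a clique of size 3, and the vertices of any clique must share a bag in every tree decomposition; so some bag has ≥ 3 vertices and tw(G) ≥ 2. Therefore the treewidth is 2.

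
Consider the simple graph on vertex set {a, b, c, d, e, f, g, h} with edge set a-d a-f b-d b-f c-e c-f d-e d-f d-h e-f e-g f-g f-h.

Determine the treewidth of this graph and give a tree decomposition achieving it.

Every bag has size at most 3, so the width is 3 − 1 = 2 and tw(G) ≤ 2. On the other hand G contains the 3-clique {d, e, f}. A clique must lie in a single bag of any decomposition, so no decomposition can have width below 2. Combining the bounds, tw(G) = 2.

Treewidth 2.
One optimal decomposition is:
Bags: B1 = {e, f, g}  B2 = {d, e, f}  B3 = {b, d, f}  B4 = {c, e, f}  B5 = {a, d, f}  B6 = {d, f, h}
Tree: B1–B2, B2–B3, B2–B4, B2–B5, B3–B6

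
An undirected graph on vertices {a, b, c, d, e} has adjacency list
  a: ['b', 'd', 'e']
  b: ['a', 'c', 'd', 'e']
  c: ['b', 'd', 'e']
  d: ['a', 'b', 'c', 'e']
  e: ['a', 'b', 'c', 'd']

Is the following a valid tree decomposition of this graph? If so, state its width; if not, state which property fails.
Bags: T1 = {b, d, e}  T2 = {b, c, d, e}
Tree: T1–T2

A tree decomposition must satisfy three properties: every vertex lies in some bag; for every edge, both endpoints lie together in some bag; and for every vertex, the bags containing it form a connected subtree. Here vertex a appears in no bag, so the decomposition is invalid.

No — vertex a appears in no bag.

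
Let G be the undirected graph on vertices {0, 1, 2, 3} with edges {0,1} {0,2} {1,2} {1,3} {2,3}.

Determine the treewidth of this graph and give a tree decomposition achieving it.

Treewidth 2.
Bags: B1 = {0, 1, 2}  B2 = {1, 2, 3}
Tree: B1–B2

Every bag has size at most 3, so the width is 3 − 1 = 2 and tw(G) ≤ 2. On the other hand G contains the 3-clique {0, 1, 2}. A clique must lie in a single bag of any decomposition, so no decomposition can have width below 2. Combining the bounds, tw(G) = 2.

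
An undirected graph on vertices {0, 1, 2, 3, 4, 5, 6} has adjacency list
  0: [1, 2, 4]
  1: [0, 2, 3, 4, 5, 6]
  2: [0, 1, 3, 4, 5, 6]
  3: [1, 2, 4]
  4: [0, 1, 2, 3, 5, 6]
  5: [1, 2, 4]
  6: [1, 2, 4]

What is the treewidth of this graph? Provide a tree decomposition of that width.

Treewidth 3.
One optimal decomposition is:
Bags: B1 = {1, 2, 4, 6}  B2 = {0, 1, 2, 4}  B3 = {1, 2, 4, 5}  B4 = {1, 2, 3, 4}
Tree: B1–B2, B2–B3, B3–B4

Each bag holds 4 vertices, so the decomposition has width 3, which upper-bounds the treewidth. On the other hand G contains the 4-clique {0, 1, 2, 4}. A clique must lie in a single bag of any decomposition, so no decomposition can have width below 3. Therefore the treewidth is 3.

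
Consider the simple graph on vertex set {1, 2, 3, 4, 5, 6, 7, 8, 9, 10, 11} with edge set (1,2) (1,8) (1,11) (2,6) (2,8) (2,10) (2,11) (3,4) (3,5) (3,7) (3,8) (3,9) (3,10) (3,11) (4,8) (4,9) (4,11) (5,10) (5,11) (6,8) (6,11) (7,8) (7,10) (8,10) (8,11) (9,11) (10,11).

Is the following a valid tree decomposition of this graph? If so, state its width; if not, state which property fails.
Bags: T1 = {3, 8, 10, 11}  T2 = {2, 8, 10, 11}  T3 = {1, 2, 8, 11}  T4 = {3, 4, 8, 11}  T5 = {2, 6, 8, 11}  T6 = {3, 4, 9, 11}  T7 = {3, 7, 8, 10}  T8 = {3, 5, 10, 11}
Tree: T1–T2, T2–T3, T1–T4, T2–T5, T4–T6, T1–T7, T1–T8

Checking the three conditions: (i) the bags cover all of {1, 2, 3, 4, 5, 6, 7, 8, 9, 10, 11}; (ii) for each edge, some bag contains both endpoints; (iii) the bags containing any fixed vertex form a subtree. All hold, so the decomposition is valid with width 4 − 1 = 3.

Yes; width 3.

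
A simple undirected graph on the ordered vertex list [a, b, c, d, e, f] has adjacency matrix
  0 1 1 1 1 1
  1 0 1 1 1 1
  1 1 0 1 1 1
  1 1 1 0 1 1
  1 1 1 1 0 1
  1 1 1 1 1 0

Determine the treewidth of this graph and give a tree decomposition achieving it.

A single bag containing all 6 vertices is trivially a valid decomposition of width 5. For the lower bound, the 6 vertices {a, b, c, d, e, f} are pairwise adjacent, and any tree decomposition puts a clique entirely inside one bag — forcing width ≥ 5. Therefore the treewidth is 5.

Treewidth 5.
Bags: B1 = {a, b, c, d, e, f}
Tree: (single bag)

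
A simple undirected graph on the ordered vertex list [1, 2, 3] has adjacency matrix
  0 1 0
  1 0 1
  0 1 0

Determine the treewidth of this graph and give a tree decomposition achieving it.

Every bag has size at most 2, so the width is 2 − 1 = 1 and tw(G) ≤ 1. Any graph with an edge has treewidth ≥ 1, and G has the edge 3–2. Combining the bounds, tw(G) = 1.

Treewidth 1.
One optimal decomposition is:
Bags: B1 = {2, 3}  B2 = {1, 2}
Tree: B1–B2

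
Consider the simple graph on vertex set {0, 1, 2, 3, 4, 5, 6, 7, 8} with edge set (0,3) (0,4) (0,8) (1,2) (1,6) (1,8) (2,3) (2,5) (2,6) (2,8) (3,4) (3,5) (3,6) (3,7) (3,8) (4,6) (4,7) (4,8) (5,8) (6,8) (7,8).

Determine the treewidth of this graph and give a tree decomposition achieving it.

Treewidth 3.
One such decomposition:
Bags: B1 = {3, 4, 6, 8}  B2 = {2, 3, 6, 8}  B3 = {0, 3, 4, 8}  B4 = {3, 4, 7, 8}  B5 = {2, 3, 5, 8}  B6 = {1, 2, 6, 8}
Tree: B1–B2, B1–B3, B3–B4, B2–B5, B2–B6

Each bag holds 4 vertices, so the decomposition has width 3, which upper-bounds the treewidth. On the other hand G contains the 4-clique {1, 2, 6, 8}. A clique must lie in a single bag of any decomposition, so no decomposition can have width below 3. Hence tw(G) = 3 exactly.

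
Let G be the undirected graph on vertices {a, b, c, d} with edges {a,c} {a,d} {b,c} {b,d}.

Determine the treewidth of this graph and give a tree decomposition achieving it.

Treewidth 2.
One optimal decomposition is:
Bags: B1 = {b, c, d}  B2 = {a, c, d}
Tree: B1–B2

The largest bag has 3 vertices, giving width 2; this decomposition certifies tw(G) ≤ 2. For the lower bound, G contains the cycle c–b–d–a–c, so G is not a forest; only forests have treewidth ≤ 1, hence tw(G) ≥ 2. Hence tw(G) = 2 exactly.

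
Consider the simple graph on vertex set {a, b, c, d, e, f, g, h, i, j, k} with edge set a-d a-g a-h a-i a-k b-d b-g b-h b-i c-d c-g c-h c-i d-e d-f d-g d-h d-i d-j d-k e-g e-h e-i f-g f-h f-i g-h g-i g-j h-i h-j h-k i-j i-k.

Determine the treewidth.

A width-4 tree decomposition is:
Bags: B1 = {b, d, g, h, i}  B2 = {d, f, g, h, i}  B3 = {c, d, g, h, i}  B4 = {a, d, g, h, i}  B5 = {a, d, h, i, k}  B6 = {d, g, h, i, j}  B7 = {d, e, g, h, i}
Tree: B1–B2, B2–B3, B3–B4, B4–B5, B4–B6, B4–B7
Each bag holds 5 vertices, so the decomposition has width 4, which upper-bounds the treewidth. Conversely, {d, f, g, h, i} is a clique of size 5, and the vertices of any clique must share a bag in every tree decomposition; so some bag has ≥ 5 vertices and tw(G) ≥ 4. Therefore the treewidth is 4.

4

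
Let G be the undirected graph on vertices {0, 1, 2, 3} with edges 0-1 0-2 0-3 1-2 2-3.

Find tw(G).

A width-2 tree decomposition is:
Bags: B1 = {0, 2, 3}  B2 = {0, 1, 2}
Tree: B1–B2
The largest bag has 3 vertices, giving width 2; this decomposition certifies tw(G) ≤ 2. On the other hand G contains the 3-clique {0, 1, 2}. A clique must lie in a single bag of any decomposition, so no decomposition can have width below 2. Hence tw(G) = 2 exactly.

2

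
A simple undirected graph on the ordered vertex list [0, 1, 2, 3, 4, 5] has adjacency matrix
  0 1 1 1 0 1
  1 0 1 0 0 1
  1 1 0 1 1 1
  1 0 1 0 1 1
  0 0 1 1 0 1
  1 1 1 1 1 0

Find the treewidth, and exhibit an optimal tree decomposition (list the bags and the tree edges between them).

Each bag holds 4 vertices, so the decomposition has width 3, which upper-bounds the treewidth. For the lower bound, the 4 vertices {0, 1, 2, 5} are pairwise adjacent, and any tree decomposition puts a clique entirely inside one bag — forcing width ≥ 3. Hence tw(G) = 3 exactly.

Treewidth 3.
One such decomposition:
Bags: B1 = {0, 1, 2, 5}  B2 = {0, 2, 3, 5}  B3 = {2, 3, 4, 5}
Tree: B1–B2, B2–B3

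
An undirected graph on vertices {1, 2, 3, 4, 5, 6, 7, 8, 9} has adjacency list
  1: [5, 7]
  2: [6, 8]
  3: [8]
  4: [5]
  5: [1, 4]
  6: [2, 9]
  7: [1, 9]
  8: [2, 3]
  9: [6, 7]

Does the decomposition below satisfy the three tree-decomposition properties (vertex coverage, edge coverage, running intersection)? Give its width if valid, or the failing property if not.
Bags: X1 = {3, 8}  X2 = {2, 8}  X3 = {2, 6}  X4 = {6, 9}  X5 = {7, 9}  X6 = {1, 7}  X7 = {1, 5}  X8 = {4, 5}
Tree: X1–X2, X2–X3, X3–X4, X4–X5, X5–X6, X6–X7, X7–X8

Yes; width 1.

Checking the three conditions: (i) the bags cover all of {1, 2, 3, 4, 5, 6, 7, 8, 9}; (ii) for each edge, some bag contains both endpoints; (iii) the bags containing any fixed vertex form a subtree. All hold, so the decomposition is valid with width 2 − 1 = 1.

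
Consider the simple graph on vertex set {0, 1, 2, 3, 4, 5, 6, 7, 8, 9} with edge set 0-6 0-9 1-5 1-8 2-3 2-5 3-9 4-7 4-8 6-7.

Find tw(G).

A width-2 tree decomposition is:
Bags: B1 = {0, 6, 7}  B2 = {0, 4, 7}  B3 = {0, 4, 8}  B4 = {0, 1, 8}  B5 = {0, 1, 5}  B6 = {0, 2, 5}  B7 = {0, 2, 3}  B8 = {0, 3, 9}
Tree: B1–B2, B2–B3, B3–B4, B4–B5, B5–B6, B6–B7, B7–B8
Each bag holds 3 vertices, so the decomposition has width 2, which upper-bounds the treewidth. The edges 0–6–7–4–8–1–5–2–3–9–0 form a cycle, so G is not a tree and its treewidth is at least 2. Therefore the treewidth is 2.

2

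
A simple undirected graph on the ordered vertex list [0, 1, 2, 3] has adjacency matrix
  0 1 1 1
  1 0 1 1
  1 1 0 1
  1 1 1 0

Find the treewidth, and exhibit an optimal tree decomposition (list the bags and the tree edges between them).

Treewidth 3.
One optimal decomposition is:
Bags: B1 = {0, 1, 2, 3}
Tree: (single bag)

A single bag containing all 4 vertices is trivially a valid decomposition of width 3. On the other hand G contains the 4-clique {0, 1, 2, 3}. A clique must lie in a single bag of any decomposition, so no decomposition can have width below 3. The upper and lower bounds meet at 3, so that is the treewidth.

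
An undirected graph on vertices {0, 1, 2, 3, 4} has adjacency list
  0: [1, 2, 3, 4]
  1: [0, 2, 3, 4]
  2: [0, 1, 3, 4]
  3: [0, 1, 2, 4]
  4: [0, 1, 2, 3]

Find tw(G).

A width-4 tree decomposition is:
Bags: B1 = {0, 1, 2, 3, 4}
Tree: (single bag)
With just one bag of size 5, the width is 5 − 1 = 4, so tw(G) ≤ 4. On the other hand G contains the 5-clique {0, 1, 2, 3, 4}. A clique must lie in a single bag of any decomposition, so no decomposition can have width below 4. The upper and lower bounds meet at 4, so that is the treewidth.

4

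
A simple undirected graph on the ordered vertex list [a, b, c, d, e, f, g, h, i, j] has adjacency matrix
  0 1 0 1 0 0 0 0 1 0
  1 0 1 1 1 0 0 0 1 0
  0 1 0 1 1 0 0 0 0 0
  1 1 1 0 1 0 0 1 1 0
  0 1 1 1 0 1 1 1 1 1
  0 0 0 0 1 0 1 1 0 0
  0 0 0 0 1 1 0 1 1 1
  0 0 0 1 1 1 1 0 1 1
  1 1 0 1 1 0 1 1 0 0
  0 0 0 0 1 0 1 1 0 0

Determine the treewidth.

3

A width-3 tree decomposition is:
Bags: B1 = {b, d, e, i}  B2 = {b, c, d, e}  B3 = {d, e, h, i}  B4 = {a, b, d, i}  B5 = {e, g, h, i}  B6 = {e, f, g, h}  B7 = {e, g, h, j}
Tree: B1–B2, B1–B3, B1–B4, B3–B5, B5–B6, B5–B7
The largest bag has 4 vertices, giving width 3; this decomposition certifies tw(G) ≤ 3. Conversely, {d, e, h, i} is a clique of size 4, and the vertices of any clique must share a bag in every tree decomposition; so some bag has ≥ 4 vertices and tw(G) ≥ 3. The upper and lower bounds meet at 3, so that is the treewidth.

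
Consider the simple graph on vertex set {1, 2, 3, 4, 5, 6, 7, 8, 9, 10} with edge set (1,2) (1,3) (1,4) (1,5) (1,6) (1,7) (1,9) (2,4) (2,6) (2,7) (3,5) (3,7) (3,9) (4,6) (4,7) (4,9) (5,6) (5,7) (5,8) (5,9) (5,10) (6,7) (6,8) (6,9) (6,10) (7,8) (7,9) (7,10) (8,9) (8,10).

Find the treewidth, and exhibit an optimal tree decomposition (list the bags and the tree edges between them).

The largest bag has 5 vertices, giving width 4; this decomposition certifies tw(G) ≤ 4. On the other hand G contains the 5-clique {1, 3, 5, 7, 9}. A clique must lie in a single bag of any decomposition, so no decomposition can have width below 4. Hence tw(G) = 4 exactly.

Treewidth 4.
Bags: B1 = {5, 6, 7, 8, 9}  B2 = {1, 5, 6, 7, 9}  B3 = {1, 3, 5, 7, 9}  B4 = {5, 6, 7, 8, 10}  B5 = {1, 4, 6, 7, 9}  B6 = {1, 2, 4, 6, 7}
Tree: B1–B2, B2–B3, B1–B4, B2–B5, B5–B6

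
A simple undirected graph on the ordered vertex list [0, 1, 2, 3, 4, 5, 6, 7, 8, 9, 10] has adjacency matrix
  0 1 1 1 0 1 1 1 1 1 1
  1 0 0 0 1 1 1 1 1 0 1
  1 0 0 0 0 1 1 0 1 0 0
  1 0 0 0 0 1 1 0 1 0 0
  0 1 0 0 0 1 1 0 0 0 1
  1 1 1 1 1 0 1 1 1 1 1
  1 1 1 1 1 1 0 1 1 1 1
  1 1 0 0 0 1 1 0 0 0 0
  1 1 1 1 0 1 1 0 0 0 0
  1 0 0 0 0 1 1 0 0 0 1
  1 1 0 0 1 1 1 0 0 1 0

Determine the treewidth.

A width-4 tree decomposition is:
Bags: B1 = {0, 1, 5, 6, 10}  B2 = {1, 4, 5, 6, 10}  B3 = {0, 1, 5, 6, 8}  B4 = {0, 2, 5, 6, 8}  B5 = {0, 1, 5, 6, 7}  B6 = {0, 5, 6, 9, 10}  B7 = {0, 3, 5, 6, 8}
Tree: B1–B2, B1–B3, B3–B4, B3–B5, B1–B6, B4–B7
Every bag has size at most 5, so the width is 5 − 1 = 4 and tw(G) ≤ 4. Conversely, {0, 1, 5, 6, 8} is a clique of size 5, and the vertices of any clique must share a bag in every tree decomposition; so some bag has ≥ 5 vertices and tw(G) ≥ 4. Hence tw(G) = 4 exactly.

4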